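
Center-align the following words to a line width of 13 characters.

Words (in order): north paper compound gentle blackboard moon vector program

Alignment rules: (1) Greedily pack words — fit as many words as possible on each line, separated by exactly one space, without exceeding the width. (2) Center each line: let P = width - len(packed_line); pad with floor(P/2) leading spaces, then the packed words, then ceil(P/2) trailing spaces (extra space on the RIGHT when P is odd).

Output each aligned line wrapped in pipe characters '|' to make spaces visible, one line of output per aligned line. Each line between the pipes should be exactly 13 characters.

Answer: | north paper |
|  compound   |
|   gentle    |
| blackboard  |
| moon vector |
|   program   |

Derivation:
Line 1: ['north', 'paper'] (min_width=11, slack=2)
Line 2: ['compound'] (min_width=8, slack=5)
Line 3: ['gentle'] (min_width=6, slack=7)
Line 4: ['blackboard'] (min_width=10, slack=3)
Line 5: ['moon', 'vector'] (min_width=11, slack=2)
Line 6: ['program'] (min_width=7, slack=6)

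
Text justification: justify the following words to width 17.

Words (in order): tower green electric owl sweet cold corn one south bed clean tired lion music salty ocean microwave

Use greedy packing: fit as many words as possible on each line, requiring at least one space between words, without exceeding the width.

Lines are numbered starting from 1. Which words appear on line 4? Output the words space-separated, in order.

Line 1: ['tower', 'green'] (min_width=11, slack=6)
Line 2: ['electric', 'owl'] (min_width=12, slack=5)
Line 3: ['sweet', 'cold', 'corn'] (min_width=15, slack=2)
Line 4: ['one', 'south', 'bed'] (min_width=13, slack=4)
Line 5: ['clean', 'tired', 'lion'] (min_width=16, slack=1)
Line 6: ['music', 'salty', 'ocean'] (min_width=17, slack=0)
Line 7: ['microwave'] (min_width=9, slack=8)

Answer: one south bed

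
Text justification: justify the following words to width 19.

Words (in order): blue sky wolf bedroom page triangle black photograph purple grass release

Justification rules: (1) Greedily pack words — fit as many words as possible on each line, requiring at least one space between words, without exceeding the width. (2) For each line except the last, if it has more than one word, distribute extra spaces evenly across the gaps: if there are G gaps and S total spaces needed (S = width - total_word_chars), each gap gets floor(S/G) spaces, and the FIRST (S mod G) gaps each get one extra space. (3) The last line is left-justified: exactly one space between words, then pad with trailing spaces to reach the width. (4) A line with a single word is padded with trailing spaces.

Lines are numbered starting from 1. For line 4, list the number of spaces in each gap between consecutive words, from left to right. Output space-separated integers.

Line 1: ['blue', 'sky', 'wolf'] (min_width=13, slack=6)
Line 2: ['bedroom', 'page'] (min_width=12, slack=7)
Line 3: ['triangle', 'black'] (min_width=14, slack=5)
Line 4: ['photograph', 'purple'] (min_width=17, slack=2)
Line 5: ['grass', 'release'] (min_width=13, slack=6)

Answer: 3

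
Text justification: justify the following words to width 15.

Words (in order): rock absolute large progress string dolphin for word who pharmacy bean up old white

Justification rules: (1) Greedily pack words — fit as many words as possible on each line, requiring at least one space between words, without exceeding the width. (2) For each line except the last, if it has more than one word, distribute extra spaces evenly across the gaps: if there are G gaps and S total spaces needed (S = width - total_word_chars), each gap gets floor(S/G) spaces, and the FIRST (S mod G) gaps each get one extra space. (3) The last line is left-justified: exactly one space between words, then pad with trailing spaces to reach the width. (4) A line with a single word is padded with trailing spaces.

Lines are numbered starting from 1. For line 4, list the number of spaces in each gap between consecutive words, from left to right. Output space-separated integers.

Answer: 3 2

Derivation:
Line 1: ['rock', 'absolute'] (min_width=13, slack=2)
Line 2: ['large', 'progress'] (min_width=14, slack=1)
Line 3: ['string', 'dolphin'] (min_width=14, slack=1)
Line 4: ['for', 'word', 'who'] (min_width=12, slack=3)
Line 5: ['pharmacy', 'bean'] (min_width=13, slack=2)
Line 6: ['up', 'old', 'white'] (min_width=12, slack=3)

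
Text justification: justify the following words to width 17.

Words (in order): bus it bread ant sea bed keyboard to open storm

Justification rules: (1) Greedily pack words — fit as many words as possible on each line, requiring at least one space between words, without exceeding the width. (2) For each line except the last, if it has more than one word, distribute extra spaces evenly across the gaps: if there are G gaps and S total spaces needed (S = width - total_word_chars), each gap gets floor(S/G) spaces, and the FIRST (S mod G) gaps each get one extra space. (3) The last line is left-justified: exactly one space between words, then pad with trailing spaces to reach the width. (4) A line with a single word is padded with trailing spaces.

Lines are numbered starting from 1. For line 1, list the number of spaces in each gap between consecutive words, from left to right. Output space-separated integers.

Line 1: ['bus', 'it', 'bread', 'ant'] (min_width=16, slack=1)
Line 2: ['sea', 'bed', 'keyboard'] (min_width=16, slack=1)
Line 3: ['to', 'open', 'storm'] (min_width=13, slack=4)

Answer: 2 1 1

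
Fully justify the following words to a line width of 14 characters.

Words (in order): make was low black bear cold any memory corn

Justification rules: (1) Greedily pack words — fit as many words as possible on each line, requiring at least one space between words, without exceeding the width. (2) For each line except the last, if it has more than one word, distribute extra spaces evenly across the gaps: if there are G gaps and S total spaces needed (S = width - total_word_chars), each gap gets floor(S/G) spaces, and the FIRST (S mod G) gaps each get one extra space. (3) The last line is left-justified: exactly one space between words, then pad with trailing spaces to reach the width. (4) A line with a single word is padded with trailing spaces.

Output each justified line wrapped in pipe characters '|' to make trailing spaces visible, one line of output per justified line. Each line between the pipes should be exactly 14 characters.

Line 1: ['make', 'was', 'low'] (min_width=12, slack=2)
Line 2: ['black', 'bear'] (min_width=10, slack=4)
Line 3: ['cold', 'any'] (min_width=8, slack=6)
Line 4: ['memory', 'corn'] (min_width=11, slack=3)

Answer: |make  was  low|
|black     bear|
|cold       any|
|memory corn   |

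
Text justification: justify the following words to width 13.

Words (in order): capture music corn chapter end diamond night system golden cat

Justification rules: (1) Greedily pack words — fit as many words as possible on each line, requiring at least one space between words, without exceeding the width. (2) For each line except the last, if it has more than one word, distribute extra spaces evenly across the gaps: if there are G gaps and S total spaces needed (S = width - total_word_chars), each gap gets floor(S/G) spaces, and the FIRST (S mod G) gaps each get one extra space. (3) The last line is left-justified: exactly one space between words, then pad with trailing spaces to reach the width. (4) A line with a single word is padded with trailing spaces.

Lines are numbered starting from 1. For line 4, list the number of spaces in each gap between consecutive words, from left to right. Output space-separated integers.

Answer: 2

Derivation:
Line 1: ['capture', 'music'] (min_width=13, slack=0)
Line 2: ['corn', 'chapter'] (min_width=12, slack=1)
Line 3: ['end', 'diamond'] (min_width=11, slack=2)
Line 4: ['night', 'system'] (min_width=12, slack=1)
Line 5: ['golden', 'cat'] (min_width=10, slack=3)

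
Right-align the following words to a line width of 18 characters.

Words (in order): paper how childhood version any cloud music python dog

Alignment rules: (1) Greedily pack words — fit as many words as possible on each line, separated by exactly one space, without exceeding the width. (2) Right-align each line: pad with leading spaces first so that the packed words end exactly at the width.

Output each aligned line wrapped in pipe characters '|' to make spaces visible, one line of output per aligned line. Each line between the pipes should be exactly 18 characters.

Line 1: ['paper', 'how'] (min_width=9, slack=9)
Line 2: ['childhood', 'version'] (min_width=17, slack=1)
Line 3: ['any', 'cloud', 'music'] (min_width=15, slack=3)
Line 4: ['python', 'dog'] (min_width=10, slack=8)

Answer: |         paper how|
| childhood version|
|   any cloud music|
|        python dog|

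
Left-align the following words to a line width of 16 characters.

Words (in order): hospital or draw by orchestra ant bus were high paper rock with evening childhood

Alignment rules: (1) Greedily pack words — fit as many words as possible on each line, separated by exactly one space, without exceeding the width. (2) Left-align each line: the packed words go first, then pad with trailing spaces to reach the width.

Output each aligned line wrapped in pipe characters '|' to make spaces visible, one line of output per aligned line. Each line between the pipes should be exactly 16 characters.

Answer: |hospital or draw|
|by orchestra ant|
|bus were high   |
|paper rock with |
|evening         |
|childhood       |

Derivation:
Line 1: ['hospital', 'or', 'draw'] (min_width=16, slack=0)
Line 2: ['by', 'orchestra', 'ant'] (min_width=16, slack=0)
Line 3: ['bus', 'were', 'high'] (min_width=13, slack=3)
Line 4: ['paper', 'rock', 'with'] (min_width=15, slack=1)
Line 5: ['evening'] (min_width=7, slack=9)
Line 6: ['childhood'] (min_width=9, slack=7)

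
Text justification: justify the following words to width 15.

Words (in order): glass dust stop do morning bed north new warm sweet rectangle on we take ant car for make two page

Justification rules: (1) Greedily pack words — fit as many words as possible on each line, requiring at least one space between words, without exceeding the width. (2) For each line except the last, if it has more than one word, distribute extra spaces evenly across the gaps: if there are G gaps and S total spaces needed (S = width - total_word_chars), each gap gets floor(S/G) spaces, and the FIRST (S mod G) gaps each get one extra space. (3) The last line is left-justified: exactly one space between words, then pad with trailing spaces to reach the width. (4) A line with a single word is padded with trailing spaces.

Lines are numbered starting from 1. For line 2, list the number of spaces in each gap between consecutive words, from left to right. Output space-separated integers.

Line 1: ['glass', 'dust', 'stop'] (min_width=15, slack=0)
Line 2: ['do', 'morning', 'bed'] (min_width=14, slack=1)
Line 3: ['north', 'new', 'warm'] (min_width=14, slack=1)
Line 4: ['sweet', 'rectangle'] (min_width=15, slack=0)
Line 5: ['on', 'we', 'take', 'ant'] (min_width=14, slack=1)
Line 6: ['car', 'for', 'make'] (min_width=12, slack=3)
Line 7: ['two', 'page'] (min_width=8, slack=7)

Answer: 2 1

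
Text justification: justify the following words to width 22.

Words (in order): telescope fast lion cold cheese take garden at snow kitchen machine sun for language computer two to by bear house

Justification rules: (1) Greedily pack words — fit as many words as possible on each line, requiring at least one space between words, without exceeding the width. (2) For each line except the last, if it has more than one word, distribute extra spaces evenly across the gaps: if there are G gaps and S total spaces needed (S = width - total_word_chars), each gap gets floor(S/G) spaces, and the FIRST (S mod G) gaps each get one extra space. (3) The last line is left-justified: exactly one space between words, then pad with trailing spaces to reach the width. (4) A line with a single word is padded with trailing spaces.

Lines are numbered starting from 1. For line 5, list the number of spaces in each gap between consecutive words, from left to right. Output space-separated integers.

Answer: 2 1

Derivation:
Line 1: ['telescope', 'fast', 'lion'] (min_width=19, slack=3)
Line 2: ['cold', 'cheese', 'take'] (min_width=16, slack=6)
Line 3: ['garden', 'at', 'snow', 'kitchen'] (min_width=22, slack=0)
Line 4: ['machine', 'sun', 'for'] (min_width=15, slack=7)
Line 5: ['language', 'computer', 'two'] (min_width=21, slack=1)
Line 6: ['to', 'by', 'bear', 'house'] (min_width=16, slack=6)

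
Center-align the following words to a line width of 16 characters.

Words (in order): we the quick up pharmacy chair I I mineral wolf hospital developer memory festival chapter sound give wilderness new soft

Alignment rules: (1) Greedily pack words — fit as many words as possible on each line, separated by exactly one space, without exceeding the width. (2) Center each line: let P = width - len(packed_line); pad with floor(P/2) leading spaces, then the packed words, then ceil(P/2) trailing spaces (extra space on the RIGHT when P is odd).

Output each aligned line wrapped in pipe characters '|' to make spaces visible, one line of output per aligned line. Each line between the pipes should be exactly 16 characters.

Line 1: ['we', 'the', 'quick', 'up'] (min_width=15, slack=1)
Line 2: ['pharmacy', 'chair', 'I'] (min_width=16, slack=0)
Line 3: ['I', 'mineral', 'wolf'] (min_width=14, slack=2)
Line 4: ['hospital'] (min_width=8, slack=8)
Line 5: ['developer', 'memory'] (min_width=16, slack=0)
Line 6: ['festival', 'chapter'] (min_width=16, slack=0)
Line 7: ['sound', 'give'] (min_width=10, slack=6)
Line 8: ['wilderness', 'new'] (min_width=14, slack=2)
Line 9: ['soft'] (min_width=4, slack=12)

Answer: |we the quick up |
|pharmacy chair I|
| I mineral wolf |
|    hospital    |
|developer memory|
|festival chapter|
|   sound give   |
| wilderness new |
|      soft      |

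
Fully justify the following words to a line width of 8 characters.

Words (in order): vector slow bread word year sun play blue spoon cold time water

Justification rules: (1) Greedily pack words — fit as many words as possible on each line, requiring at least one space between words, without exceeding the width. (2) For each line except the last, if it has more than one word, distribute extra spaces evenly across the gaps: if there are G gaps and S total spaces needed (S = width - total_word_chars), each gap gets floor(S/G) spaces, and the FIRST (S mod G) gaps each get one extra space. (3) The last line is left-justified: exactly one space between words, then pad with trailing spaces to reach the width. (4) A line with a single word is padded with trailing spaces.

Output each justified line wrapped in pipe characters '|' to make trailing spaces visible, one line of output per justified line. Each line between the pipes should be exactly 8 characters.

Line 1: ['vector'] (min_width=6, slack=2)
Line 2: ['slow'] (min_width=4, slack=4)
Line 3: ['bread'] (min_width=5, slack=3)
Line 4: ['word'] (min_width=4, slack=4)
Line 5: ['year', 'sun'] (min_width=8, slack=0)
Line 6: ['play'] (min_width=4, slack=4)
Line 7: ['blue'] (min_width=4, slack=4)
Line 8: ['spoon'] (min_width=5, slack=3)
Line 9: ['cold'] (min_width=4, slack=4)
Line 10: ['time'] (min_width=4, slack=4)
Line 11: ['water'] (min_width=5, slack=3)

Answer: |vector  |
|slow    |
|bread   |
|word    |
|year sun|
|play    |
|blue    |
|spoon   |
|cold    |
|time    |
|water   |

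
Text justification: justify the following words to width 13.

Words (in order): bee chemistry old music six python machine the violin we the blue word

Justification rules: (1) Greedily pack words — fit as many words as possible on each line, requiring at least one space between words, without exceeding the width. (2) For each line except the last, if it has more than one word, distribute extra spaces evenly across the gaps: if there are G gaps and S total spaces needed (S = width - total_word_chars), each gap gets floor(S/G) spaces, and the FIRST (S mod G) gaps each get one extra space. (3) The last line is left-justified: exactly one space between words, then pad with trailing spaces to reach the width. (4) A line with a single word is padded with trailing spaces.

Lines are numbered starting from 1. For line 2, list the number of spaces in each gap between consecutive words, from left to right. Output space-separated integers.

Answer: 1 1

Derivation:
Line 1: ['bee', 'chemistry'] (min_width=13, slack=0)
Line 2: ['old', 'music', 'six'] (min_width=13, slack=0)
Line 3: ['python'] (min_width=6, slack=7)
Line 4: ['machine', 'the'] (min_width=11, slack=2)
Line 5: ['violin', 'we', 'the'] (min_width=13, slack=0)
Line 6: ['blue', 'word'] (min_width=9, slack=4)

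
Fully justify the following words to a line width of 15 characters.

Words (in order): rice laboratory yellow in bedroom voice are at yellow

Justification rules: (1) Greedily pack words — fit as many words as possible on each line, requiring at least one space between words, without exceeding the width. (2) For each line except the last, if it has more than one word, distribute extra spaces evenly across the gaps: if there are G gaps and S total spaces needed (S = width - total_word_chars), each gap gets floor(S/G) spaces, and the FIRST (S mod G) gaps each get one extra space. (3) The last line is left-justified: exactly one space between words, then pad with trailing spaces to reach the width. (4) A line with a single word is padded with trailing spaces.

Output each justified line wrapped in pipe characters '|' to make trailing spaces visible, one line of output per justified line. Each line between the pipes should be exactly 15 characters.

Answer: |rice laboratory|
|yellow       in|
|bedroom   voice|
|are at yellow  |

Derivation:
Line 1: ['rice', 'laboratory'] (min_width=15, slack=0)
Line 2: ['yellow', 'in'] (min_width=9, slack=6)
Line 3: ['bedroom', 'voice'] (min_width=13, slack=2)
Line 4: ['are', 'at', 'yellow'] (min_width=13, slack=2)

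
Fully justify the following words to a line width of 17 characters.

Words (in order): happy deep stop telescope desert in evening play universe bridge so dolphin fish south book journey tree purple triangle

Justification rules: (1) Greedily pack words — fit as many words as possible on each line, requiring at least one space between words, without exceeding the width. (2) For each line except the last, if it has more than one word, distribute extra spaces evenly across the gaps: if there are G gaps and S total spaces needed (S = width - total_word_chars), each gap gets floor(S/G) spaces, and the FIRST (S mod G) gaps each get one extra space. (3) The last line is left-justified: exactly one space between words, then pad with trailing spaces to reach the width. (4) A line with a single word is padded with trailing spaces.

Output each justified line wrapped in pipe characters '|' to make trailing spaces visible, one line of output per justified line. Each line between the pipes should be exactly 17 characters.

Line 1: ['happy', 'deep', 'stop'] (min_width=15, slack=2)
Line 2: ['telescope', 'desert'] (min_width=16, slack=1)
Line 3: ['in', 'evening', 'play'] (min_width=15, slack=2)
Line 4: ['universe', 'bridge'] (min_width=15, slack=2)
Line 5: ['so', 'dolphin', 'fish'] (min_width=15, slack=2)
Line 6: ['south', 'book'] (min_width=10, slack=7)
Line 7: ['journey', 'tree'] (min_width=12, slack=5)
Line 8: ['purple', 'triangle'] (min_width=15, slack=2)

Answer: |happy  deep  stop|
|telescope  desert|
|in  evening  play|
|universe   bridge|
|so  dolphin  fish|
|south        book|
|journey      tree|
|purple triangle  |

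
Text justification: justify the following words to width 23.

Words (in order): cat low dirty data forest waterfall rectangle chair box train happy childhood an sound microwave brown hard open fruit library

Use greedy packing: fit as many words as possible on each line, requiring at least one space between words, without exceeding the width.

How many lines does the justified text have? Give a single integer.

Answer: 7

Derivation:
Line 1: ['cat', 'low', 'dirty', 'data'] (min_width=18, slack=5)
Line 2: ['forest', 'waterfall'] (min_width=16, slack=7)
Line 3: ['rectangle', 'chair', 'box'] (min_width=19, slack=4)
Line 4: ['train', 'happy', 'childhood'] (min_width=21, slack=2)
Line 5: ['an', 'sound', 'microwave'] (min_width=18, slack=5)
Line 6: ['brown', 'hard', 'open', 'fruit'] (min_width=21, slack=2)
Line 7: ['library'] (min_width=7, slack=16)
Total lines: 7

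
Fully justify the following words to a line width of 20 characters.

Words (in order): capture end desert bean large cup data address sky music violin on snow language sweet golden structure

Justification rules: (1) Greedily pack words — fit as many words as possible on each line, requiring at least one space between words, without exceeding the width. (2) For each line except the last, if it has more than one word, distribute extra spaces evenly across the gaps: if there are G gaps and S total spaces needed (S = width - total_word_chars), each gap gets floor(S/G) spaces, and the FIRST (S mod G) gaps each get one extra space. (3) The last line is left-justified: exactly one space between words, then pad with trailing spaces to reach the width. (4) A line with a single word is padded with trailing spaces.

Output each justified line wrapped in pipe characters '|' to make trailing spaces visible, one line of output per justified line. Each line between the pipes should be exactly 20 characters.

Line 1: ['capture', 'end', 'desert'] (min_width=18, slack=2)
Line 2: ['bean', 'large', 'cup', 'data'] (min_width=19, slack=1)
Line 3: ['address', 'sky', 'music'] (min_width=17, slack=3)
Line 4: ['violin', 'on', 'snow'] (min_width=14, slack=6)
Line 5: ['language', 'sweet'] (min_width=14, slack=6)
Line 6: ['golden', 'structure'] (min_width=16, slack=4)

Answer: |capture  end  desert|
|bean  large cup data|
|address   sky  music|
|violin    on    snow|
|language       sweet|
|golden structure    |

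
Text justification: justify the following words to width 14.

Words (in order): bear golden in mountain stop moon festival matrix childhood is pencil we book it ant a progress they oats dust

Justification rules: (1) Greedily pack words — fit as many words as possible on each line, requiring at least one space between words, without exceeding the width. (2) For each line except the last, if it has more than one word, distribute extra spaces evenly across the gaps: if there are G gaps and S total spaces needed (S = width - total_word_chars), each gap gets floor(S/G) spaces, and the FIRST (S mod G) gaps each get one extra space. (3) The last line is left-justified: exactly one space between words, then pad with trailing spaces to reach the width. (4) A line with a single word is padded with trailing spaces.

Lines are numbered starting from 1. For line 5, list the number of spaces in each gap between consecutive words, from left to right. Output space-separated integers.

Answer: 3

Derivation:
Line 1: ['bear', 'golden', 'in'] (min_width=14, slack=0)
Line 2: ['mountain', 'stop'] (min_width=13, slack=1)
Line 3: ['moon', 'festival'] (min_width=13, slack=1)
Line 4: ['matrix'] (min_width=6, slack=8)
Line 5: ['childhood', 'is'] (min_width=12, slack=2)
Line 6: ['pencil', 'we', 'book'] (min_width=14, slack=0)
Line 7: ['it', 'ant', 'a'] (min_width=8, slack=6)
Line 8: ['progress', 'they'] (min_width=13, slack=1)
Line 9: ['oats', 'dust'] (min_width=9, slack=5)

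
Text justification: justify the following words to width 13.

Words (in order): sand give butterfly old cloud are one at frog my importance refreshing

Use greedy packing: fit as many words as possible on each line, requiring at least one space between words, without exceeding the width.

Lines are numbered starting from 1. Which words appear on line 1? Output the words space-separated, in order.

Answer: sand give

Derivation:
Line 1: ['sand', 'give'] (min_width=9, slack=4)
Line 2: ['butterfly', 'old'] (min_width=13, slack=0)
Line 3: ['cloud', 'are', 'one'] (min_width=13, slack=0)
Line 4: ['at', 'frog', 'my'] (min_width=10, slack=3)
Line 5: ['importance'] (min_width=10, slack=3)
Line 6: ['refreshing'] (min_width=10, slack=3)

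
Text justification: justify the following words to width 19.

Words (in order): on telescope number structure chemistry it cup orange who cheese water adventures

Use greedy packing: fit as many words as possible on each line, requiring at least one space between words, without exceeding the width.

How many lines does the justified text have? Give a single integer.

Line 1: ['on', 'telescope', 'number'] (min_width=19, slack=0)
Line 2: ['structure', 'chemistry'] (min_width=19, slack=0)
Line 3: ['it', 'cup', 'orange', 'who'] (min_width=17, slack=2)
Line 4: ['cheese', 'water'] (min_width=12, slack=7)
Line 5: ['adventures'] (min_width=10, slack=9)
Total lines: 5

Answer: 5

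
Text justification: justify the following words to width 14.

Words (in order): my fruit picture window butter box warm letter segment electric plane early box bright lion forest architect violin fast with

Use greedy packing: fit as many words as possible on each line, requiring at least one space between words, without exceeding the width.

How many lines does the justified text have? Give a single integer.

Answer: 12

Derivation:
Line 1: ['my', 'fruit'] (min_width=8, slack=6)
Line 2: ['picture', 'window'] (min_width=14, slack=0)
Line 3: ['butter', 'box'] (min_width=10, slack=4)
Line 4: ['warm', 'letter'] (min_width=11, slack=3)
Line 5: ['segment'] (min_width=7, slack=7)
Line 6: ['electric', 'plane'] (min_width=14, slack=0)
Line 7: ['early', 'box'] (min_width=9, slack=5)
Line 8: ['bright', 'lion'] (min_width=11, slack=3)
Line 9: ['forest'] (min_width=6, slack=8)
Line 10: ['architect'] (min_width=9, slack=5)
Line 11: ['violin', 'fast'] (min_width=11, slack=3)
Line 12: ['with'] (min_width=4, slack=10)
Total lines: 12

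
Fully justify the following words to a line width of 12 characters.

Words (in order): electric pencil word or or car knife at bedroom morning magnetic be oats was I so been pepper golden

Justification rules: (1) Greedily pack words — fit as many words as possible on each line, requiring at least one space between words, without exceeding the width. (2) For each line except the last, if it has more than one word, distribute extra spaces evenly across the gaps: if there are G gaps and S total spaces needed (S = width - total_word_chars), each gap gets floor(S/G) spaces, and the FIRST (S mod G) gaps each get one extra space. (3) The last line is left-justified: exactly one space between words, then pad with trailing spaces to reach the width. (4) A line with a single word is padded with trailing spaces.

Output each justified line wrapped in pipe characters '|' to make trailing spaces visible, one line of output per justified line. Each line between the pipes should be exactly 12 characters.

Line 1: ['electric'] (min_width=8, slack=4)
Line 2: ['pencil', 'word'] (min_width=11, slack=1)
Line 3: ['or', 'or', 'car'] (min_width=9, slack=3)
Line 4: ['knife', 'at'] (min_width=8, slack=4)
Line 5: ['bedroom'] (min_width=7, slack=5)
Line 6: ['morning'] (min_width=7, slack=5)
Line 7: ['magnetic', 'be'] (min_width=11, slack=1)
Line 8: ['oats', 'was', 'I'] (min_width=10, slack=2)
Line 9: ['so', 'been'] (min_width=7, slack=5)
Line 10: ['pepper'] (min_width=6, slack=6)
Line 11: ['golden'] (min_width=6, slack=6)

Answer: |electric    |
|pencil  word|
|or   or  car|
|knife     at|
|bedroom     |
|morning     |
|magnetic  be|
|oats  was  I|
|so      been|
|pepper      |
|golden      |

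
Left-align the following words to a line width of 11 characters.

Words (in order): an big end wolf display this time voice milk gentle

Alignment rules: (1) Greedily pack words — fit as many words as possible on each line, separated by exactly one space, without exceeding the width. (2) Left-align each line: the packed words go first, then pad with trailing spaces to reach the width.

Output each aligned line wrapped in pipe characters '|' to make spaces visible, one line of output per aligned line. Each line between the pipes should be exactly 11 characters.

Line 1: ['an', 'big', 'end'] (min_width=10, slack=1)
Line 2: ['wolf'] (min_width=4, slack=7)
Line 3: ['display'] (min_width=7, slack=4)
Line 4: ['this', 'time'] (min_width=9, slack=2)
Line 5: ['voice', 'milk'] (min_width=10, slack=1)
Line 6: ['gentle'] (min_width=6, slack=5)

Answer: |an big end |
|wolf       |
|display    |
|this time  |
|voice milk |
|gentle     |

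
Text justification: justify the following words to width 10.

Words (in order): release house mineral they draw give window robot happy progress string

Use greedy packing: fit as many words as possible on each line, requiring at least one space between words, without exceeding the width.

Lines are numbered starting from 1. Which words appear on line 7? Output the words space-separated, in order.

Line 1: ['release'] (min_width=7, slack=3)
Line 2: ['house'] (min_width=5, slack=5)
Line 3: ['mineral'] (min_width=7, slack=3)
Line 4: ['they', 'draw'] (min_width=9, slack=1)
Line 5: ['give'] (min_width=4, slack=6)
Line 6: ['window'] (min_width=6, slack=4)
Line 7: ['robot'] (min_width=5, slack=5)
Line 8: ['happy'] (min_width=5, slack=5)
Line 9: ['progress'] (min_width=8, slack=2)
Line 10: ['string'] (min_width=6, slack=4)

Answer: robot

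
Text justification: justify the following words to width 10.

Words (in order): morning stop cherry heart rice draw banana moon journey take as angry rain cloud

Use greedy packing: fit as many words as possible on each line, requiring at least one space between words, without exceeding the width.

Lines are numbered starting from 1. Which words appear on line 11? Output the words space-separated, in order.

Answer: cloud

Derivation:
Line 1: ['morning'] (min_width=7, slack=3)
Line 2: ['stop'] (min_width=4, slack=6)
Line 3: ['cherry'] (min_width=6, slack=4)
Line 4: ['heart', 'rice'] (min_width=10, slack=0)
Line 5: ['draw'] (min_width=4, slack=6)
Line 6: ['banana'] (min_width=6, slack=4)
Line 7: ['moon'] (min_width=4, slack=6)
Line 8: ['journey'] (min_width=7, slack=3)
Line 9: ['take', 'as'] (min_width=7, slack=3)
Line 10: ['angry', 'rain'] (min_width=10, slack=0)
Line 11: ['cloud'] (min_width=5, slack=5)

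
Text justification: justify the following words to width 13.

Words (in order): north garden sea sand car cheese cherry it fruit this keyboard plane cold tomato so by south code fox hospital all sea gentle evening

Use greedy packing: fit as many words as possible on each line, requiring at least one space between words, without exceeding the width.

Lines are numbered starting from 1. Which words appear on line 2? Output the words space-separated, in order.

Line 1: ['north', 'garden'] (min_width=12, slack=1)
Line 2: ['sea', 'sand', 'car'] (min_width=12, slack=1)
Line 3: ['cheese', 'cherry'] (min_width=13, slack=0)
Line 4: ['it', 'fruit', 'this'] (min_width=13, slack=0)
Line 5: ['keyboard'] (min_width=8, slack=5)
Line 6: ['plane', 'cold'] (min_width=10, slack=3)
Line 7: ['tomato', 'so', 'by'] (min_width=12, slack=1)
Line 8: ['south', 'code'] (min_width=10, slack=3)
Line 9: ['fox', 'hospital'] (min_width=12, slack=1)
Line 10: ['all', 'sea'] (min_width=7, slack=6)
Line 11: ['gentle'] (min_width=6, slack=7)
Line 12: ['evening'] (min_width=7, slack=6)

Answer: sea sand car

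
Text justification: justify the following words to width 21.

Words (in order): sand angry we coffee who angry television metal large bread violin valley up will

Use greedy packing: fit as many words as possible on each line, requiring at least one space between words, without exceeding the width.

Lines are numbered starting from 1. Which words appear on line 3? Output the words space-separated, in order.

Line 1: ['sand', 'angry', 'we', 'coffee'] (min_width=20, slack=1)
Line 2: ['who', 'angry', 'television'] (min_width=20, slack=1)
Line 3: ['metal', 'large', 'bread'] (min_width=17, slack=4)
Line 4: ['violin', 'valley', 'up', 'will'] (min_width=21, slack=0)

Answer: metal large bread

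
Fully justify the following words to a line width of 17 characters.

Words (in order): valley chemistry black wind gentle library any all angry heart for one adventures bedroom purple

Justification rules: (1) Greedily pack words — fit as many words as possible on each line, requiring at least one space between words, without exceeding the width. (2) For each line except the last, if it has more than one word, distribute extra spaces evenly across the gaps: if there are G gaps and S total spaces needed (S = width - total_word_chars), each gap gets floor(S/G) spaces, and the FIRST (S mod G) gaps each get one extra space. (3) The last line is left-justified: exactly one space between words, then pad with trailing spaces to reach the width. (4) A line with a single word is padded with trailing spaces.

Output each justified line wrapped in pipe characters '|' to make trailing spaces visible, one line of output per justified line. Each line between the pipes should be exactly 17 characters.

Line 1: ['valley', 'chemistry'] (min_width=16, slack=1)
Line 2: ['black', 'wind', 'gentle'] (min_width=17, slack=0)
Line 3: ['library', 'any', 'all'] (min_width=15, slack=2)
Line 4: ['angry', 'heart', 'for'] (min_width=15, slack=2)
Line 5: ['one', 'adventures'] (min_width=14, slack=3)
Line 6: ['bedroom', 'purple'] (min_width=14, slack=3)

Answer: |valley  chemistry|
|black wind gentle|
|library  any  all|
|angry  heart  for|
|one    adventures|
|bedroom purple   |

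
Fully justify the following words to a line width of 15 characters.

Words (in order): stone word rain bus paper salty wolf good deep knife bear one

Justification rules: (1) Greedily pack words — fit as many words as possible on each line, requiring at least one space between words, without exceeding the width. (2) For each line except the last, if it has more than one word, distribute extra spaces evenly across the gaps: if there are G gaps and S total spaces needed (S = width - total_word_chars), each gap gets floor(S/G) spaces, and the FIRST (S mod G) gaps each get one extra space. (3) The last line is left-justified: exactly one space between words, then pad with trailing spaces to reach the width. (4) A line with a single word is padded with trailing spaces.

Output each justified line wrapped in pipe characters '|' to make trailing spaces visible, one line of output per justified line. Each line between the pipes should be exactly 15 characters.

Answer: |stone word rain|
|bus paper salty|
|wolf  good deep|
|knife bear one |

Derivation:
Line 1: ['stone', 'word', 'rain'] (min_width=15, slack=0)
Line 2: ['bus', 'paper', 'salty'] (min_width=15, slack=0)
Line 3: ['wolf', 'good', 'deep'] (min_width=14, slack=1)
Line 4: ['knife', 'bear', 'one'] (min_width=14, slack=1)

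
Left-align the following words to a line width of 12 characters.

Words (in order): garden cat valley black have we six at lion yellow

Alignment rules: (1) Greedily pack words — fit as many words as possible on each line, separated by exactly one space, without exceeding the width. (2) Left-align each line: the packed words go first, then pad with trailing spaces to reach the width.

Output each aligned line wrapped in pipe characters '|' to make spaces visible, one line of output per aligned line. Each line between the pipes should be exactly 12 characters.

Line 1: ['garden', 'cat'] (min_width=10, slack=2)
Line 2: ['valley', 'black'] (min_width=12, slack=0)
Line 3: ['have', 'we', 'six'] (min_width=11, slack=1)
Line 4: ['at', 'lion'] (min_width=7, slack=5)
Line 5: ['yellow'] (min_width=6, slack=6)

Answer: |garden cat  |
|valley black|
|have we six |
|at lion     |
|yellow      |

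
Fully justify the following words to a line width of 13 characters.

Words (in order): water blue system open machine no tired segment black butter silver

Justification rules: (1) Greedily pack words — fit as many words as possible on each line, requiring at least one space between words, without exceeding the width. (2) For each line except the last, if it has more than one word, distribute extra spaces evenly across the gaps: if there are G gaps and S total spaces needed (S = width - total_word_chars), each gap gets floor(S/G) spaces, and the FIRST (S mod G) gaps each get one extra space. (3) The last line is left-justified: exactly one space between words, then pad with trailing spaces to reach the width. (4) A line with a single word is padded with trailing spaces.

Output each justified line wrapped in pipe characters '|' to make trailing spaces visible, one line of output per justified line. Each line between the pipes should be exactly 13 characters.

Line 1: ['water', 'blue'] (min_width=10, slack=3)
Line 2: ['system', 'open'] (min_width=11, slack=2)
Line 3: ['machine', 'no'] (min_width=10, slack=3)
Line 4: ['tired', 'segment'] (min_width=13, slack=0)
Line 5: ['black', 'butter'] (min_width=12, slack=1)
Line 6: ['silver'] (min_width=6, slack=7)

Answer: |water    blue|
|system   open|
|machine    no|
|tired segment|
|black  butter|
|silver       |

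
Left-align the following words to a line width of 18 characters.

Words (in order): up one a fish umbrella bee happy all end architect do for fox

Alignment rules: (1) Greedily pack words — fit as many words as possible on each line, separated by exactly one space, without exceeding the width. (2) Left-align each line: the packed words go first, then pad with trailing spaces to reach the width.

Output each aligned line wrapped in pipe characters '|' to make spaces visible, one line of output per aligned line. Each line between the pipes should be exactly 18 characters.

Answer: |up one a fish     |
|umbrella bee happy|
|all end architect |
|do for fox        |

Derivation:
Line 1: ['up', 'one', 'a', 'fish'] (min_width=13, slack=5)
Line 2: ['umbrella', 'bee', 'happy'] (min_width=18, slack=0)
Line 3: ['all', 'end', 'architect'] (min_width=17, slack=1)
Line 4: ['do', 'for', 'fox'] (min_width=10, slack=8)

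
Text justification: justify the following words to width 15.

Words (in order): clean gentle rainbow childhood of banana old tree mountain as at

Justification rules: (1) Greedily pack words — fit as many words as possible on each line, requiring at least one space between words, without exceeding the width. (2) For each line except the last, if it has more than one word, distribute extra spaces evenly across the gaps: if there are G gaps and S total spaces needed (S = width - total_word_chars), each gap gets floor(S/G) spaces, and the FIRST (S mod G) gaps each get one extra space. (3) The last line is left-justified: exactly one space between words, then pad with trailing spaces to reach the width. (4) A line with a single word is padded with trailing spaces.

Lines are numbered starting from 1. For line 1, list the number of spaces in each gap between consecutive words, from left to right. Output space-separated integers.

Answer: 4

Derivation:
Line 1: ['clean', 'gentle'] (min_width=12, slack=3)
Line 2: ['rainbow'] (min_width=7, slack=8)
Line 3: ['childhood', 'of'] (min_width=12, slack=3)
Line 4: ['banana', 'old', 'tree'] (min_width=15, slack=0)
Line 5: ['mountain', 'as', 'at'] (min_width=14, slack=1)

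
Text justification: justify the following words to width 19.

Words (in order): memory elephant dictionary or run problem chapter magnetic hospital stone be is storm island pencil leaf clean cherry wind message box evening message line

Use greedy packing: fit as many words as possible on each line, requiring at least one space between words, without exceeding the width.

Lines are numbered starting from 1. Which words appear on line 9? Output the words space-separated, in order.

Line 1: ['memory', 'elephant'] (min_width=15, slack=4)
Line 2: ['dictionary', 'or', 'run'] (min_width=17, slack=2)
Line 3: ['problem', 'chapter'] (min_width=15, slack=4)
Line 4: ['magnetic', 'hospital'] (min_width=17, slack=2)
Line 5: ['stone', 'be', 'is', 'storm'] (min_width=17, slack=2)
Line 6: ['island', 'pencil', 'leaf'] (min_width=18, slack=1)
Line 7: ['clean', 'cherry', 'wind'] (min_width=17, slack=2)
Line 8: ['message', 'box', 'evening'] (min_width=19, slack=0)
Line 9: ['message', 'line'] (min_width=12, slack=7)

Answer: message line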